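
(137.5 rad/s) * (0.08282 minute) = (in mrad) 6.833e+05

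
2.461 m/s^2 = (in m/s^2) 2.461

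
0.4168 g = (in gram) 0.4168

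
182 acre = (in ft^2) 7.928e+06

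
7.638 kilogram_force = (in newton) 74.9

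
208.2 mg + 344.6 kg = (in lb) 759.7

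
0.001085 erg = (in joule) 1.085e-10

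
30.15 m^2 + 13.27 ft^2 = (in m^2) 31.38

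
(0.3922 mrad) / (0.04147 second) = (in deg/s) 0.5419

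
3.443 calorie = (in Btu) 0.01365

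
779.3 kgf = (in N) 7642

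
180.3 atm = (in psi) 2650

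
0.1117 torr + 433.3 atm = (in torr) 3.293e+05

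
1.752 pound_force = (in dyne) 7.793e+05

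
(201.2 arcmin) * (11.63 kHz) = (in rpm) 6500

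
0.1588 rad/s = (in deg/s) 9.099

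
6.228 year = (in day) 2273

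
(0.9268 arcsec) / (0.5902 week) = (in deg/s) 7.212e-10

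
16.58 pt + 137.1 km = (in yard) 1.499e+05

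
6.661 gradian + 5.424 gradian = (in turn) 0.03021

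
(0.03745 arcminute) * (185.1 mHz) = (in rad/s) 2.016e-06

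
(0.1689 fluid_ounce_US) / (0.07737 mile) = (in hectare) 4.012e-12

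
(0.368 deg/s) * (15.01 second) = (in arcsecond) 1.989e+04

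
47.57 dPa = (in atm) 4.695e-05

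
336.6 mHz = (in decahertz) 0.03366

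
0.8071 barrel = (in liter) 128.3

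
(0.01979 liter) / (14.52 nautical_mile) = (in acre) 1.819e-13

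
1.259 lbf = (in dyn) 5.6e+05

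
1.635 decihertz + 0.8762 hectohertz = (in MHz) 8.778e-05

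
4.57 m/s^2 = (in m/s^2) 4.57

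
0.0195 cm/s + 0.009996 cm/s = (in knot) 0.0005734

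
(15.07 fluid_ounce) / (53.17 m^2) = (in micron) 8.382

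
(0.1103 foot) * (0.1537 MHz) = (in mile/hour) 1.156e+04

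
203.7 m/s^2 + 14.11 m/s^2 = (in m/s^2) 217.8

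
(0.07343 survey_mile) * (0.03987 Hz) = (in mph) 10.54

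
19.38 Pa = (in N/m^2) 19.38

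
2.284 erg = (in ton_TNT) 5.459e-17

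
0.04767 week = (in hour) 8.009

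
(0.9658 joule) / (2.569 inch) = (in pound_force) 3.327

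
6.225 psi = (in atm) 0.4236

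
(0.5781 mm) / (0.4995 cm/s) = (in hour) 3.215e-05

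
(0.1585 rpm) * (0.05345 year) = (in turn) 4453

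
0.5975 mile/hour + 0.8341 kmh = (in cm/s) 49.88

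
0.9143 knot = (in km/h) 1.693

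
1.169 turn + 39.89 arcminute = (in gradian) 468.3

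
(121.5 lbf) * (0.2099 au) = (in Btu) 1.609e+10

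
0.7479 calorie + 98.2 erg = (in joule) 3.129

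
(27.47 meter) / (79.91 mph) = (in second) 0.769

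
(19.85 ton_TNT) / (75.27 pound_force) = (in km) 2.481e+05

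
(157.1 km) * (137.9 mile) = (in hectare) 3.486e+06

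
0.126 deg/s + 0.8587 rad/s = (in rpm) 8.221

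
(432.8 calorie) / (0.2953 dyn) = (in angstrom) 6.132e+18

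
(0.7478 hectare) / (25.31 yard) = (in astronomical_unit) 2.16e-09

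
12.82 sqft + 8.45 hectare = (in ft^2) 9.096e+05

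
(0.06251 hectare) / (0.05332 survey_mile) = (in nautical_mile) 0.003933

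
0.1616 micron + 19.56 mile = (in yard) 3.443e+04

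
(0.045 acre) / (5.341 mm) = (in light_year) 3.604e-12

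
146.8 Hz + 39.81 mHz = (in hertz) 146.8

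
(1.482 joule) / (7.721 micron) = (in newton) 1.919e+05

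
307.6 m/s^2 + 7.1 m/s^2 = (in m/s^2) 314.7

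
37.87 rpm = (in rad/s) 3.966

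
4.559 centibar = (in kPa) 4.559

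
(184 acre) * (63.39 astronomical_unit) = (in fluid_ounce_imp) 2.485e+23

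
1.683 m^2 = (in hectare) 0.0001683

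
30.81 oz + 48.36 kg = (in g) 4.923e+04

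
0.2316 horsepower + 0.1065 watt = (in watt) 172.8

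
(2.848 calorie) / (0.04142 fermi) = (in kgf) 2.934e+16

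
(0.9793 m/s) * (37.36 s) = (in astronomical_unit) 2.446e-10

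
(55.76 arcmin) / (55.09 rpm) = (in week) 4.649e-09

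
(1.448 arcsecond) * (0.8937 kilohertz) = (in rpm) 0.05991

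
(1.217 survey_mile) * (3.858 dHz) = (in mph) 1690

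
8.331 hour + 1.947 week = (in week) 1.997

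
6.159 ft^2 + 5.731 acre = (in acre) 5.731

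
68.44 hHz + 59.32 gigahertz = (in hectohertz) 5.932e+08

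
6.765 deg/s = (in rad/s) 0.1181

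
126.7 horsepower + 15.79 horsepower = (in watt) 1.063e+05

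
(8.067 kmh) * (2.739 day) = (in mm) 5.303e+08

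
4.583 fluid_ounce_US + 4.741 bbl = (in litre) 753.9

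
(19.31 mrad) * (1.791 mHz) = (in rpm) 0.0003303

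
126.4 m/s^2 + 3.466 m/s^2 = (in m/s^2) 129.9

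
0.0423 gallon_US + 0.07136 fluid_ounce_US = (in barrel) 0.00102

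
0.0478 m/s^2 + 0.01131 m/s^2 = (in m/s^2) 0.05911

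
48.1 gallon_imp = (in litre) 218.7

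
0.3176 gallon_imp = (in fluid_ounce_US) 48.82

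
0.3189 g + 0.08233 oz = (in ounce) 0.09358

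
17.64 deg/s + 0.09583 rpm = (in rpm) 3.036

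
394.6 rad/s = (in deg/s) 2.261e+04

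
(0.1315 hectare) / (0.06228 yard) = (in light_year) 2.441e-12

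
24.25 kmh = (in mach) 0.01978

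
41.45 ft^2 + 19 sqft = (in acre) 0.001388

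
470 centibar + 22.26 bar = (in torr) 2.022e+04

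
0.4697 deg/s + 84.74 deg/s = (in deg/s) 85.21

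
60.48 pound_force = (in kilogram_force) 27.43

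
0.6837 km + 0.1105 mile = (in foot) 2827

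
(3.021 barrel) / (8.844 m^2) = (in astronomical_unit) 3.63e-13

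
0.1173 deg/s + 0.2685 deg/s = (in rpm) 0.0643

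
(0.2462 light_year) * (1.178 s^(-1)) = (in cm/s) 2.744e+17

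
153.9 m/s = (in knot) 299.2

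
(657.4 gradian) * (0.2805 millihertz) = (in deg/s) 0.166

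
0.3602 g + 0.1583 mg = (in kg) 0.0003604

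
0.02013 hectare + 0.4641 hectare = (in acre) 1.197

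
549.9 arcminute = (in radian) 0.16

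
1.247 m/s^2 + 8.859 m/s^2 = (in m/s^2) 10.11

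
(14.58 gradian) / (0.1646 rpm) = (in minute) 0.2214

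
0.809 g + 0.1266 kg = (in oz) 4.494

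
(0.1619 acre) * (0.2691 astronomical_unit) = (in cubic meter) 2.638e+13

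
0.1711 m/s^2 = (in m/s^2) 0.1711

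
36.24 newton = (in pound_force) 8.147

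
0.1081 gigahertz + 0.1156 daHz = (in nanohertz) 1.081e+17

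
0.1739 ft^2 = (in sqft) 0.1739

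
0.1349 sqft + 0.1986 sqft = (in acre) 7.656e-06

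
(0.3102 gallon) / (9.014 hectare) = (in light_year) 1.377e-24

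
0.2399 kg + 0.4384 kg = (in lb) 1.495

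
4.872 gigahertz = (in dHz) 4.872e+10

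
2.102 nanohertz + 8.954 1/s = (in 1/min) 537.2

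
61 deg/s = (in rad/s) 1.065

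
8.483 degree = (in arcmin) 509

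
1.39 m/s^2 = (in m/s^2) 1.39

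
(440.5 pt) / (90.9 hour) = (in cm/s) 4.749e-05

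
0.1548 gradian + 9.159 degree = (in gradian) 10.33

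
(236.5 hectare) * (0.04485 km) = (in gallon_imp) 2.333e+10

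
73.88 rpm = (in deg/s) 443.3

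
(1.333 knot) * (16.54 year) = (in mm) 3.577e+11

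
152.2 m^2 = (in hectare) 0.01522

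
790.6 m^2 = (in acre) 0.1954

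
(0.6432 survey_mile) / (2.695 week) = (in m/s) 0.0006351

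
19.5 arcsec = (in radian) 9.454e-05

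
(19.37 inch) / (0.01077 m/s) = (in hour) 0.01269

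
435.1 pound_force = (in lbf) 435.1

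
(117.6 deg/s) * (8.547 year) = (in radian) 5.532e+08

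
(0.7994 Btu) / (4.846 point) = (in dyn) 4.933e+10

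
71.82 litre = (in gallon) 18.97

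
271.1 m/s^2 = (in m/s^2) 271.1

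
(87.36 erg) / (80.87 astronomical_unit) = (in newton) 7.221e-19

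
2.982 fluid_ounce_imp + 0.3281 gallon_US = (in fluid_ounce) 44.86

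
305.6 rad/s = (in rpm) 2918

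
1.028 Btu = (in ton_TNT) 2.592e-07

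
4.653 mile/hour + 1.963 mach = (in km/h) 2414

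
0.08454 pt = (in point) 0.08454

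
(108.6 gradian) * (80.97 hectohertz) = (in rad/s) 1.381e+04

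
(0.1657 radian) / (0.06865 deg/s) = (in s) 138.3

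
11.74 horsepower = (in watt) 8755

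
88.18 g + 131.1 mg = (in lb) 0.1947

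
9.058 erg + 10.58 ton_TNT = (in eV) 2.763e+29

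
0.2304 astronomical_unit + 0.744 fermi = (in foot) 1.131e+11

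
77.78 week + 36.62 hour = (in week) 78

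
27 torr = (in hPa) 36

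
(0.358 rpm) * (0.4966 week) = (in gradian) 7.168e+05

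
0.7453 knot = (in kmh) 1.38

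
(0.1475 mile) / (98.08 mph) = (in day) 6.266e-05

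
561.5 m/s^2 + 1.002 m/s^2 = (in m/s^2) 562.5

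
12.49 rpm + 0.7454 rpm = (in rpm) 13.24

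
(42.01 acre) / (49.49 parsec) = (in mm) 1.113e-10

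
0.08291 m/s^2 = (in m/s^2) 0.08291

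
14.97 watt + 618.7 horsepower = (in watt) 4.614e+05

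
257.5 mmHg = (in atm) 0.3388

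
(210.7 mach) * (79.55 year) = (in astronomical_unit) 1203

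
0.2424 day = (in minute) 349.1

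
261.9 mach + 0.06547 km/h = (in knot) 1.733e+05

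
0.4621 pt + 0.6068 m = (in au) 4.057e-12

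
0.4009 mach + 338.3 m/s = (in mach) 1.394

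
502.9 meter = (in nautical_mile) 0.2715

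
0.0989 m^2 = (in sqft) 1.065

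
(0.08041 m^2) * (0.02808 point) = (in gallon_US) 0.0002104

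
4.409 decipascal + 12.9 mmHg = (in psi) 0.2495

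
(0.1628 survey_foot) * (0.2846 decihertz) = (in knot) 0.002745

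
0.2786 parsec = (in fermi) 8.597e+30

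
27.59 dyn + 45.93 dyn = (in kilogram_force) 7.497e-05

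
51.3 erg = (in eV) 3.202e+13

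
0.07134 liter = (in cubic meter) 7.134e-05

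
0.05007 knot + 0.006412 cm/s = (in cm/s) 2.582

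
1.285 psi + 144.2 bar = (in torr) 1.082e+05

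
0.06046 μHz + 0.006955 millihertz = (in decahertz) 7.015e-07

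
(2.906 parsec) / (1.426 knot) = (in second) 1.222e+17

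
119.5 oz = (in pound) 7.469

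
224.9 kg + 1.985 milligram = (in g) 2.249e+05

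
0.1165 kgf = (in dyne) 1.142e+05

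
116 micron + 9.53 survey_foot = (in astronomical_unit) 1.942e-11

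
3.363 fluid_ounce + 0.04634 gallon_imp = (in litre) 0.3101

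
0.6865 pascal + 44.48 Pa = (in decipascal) 451.7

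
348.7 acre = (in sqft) 1.519e+07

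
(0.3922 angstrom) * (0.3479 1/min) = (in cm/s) 2.274e-11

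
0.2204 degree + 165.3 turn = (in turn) 165.3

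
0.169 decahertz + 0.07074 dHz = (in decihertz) 16.97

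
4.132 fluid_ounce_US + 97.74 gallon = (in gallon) 97.77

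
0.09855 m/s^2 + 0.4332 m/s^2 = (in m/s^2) 0.5317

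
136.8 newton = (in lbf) 30.75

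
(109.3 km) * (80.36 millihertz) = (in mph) 1.965e+04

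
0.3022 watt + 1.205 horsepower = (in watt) 898.9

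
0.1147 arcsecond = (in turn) 8.85e-08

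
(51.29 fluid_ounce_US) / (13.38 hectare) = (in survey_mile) 7.044e-12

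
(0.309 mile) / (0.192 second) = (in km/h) 9324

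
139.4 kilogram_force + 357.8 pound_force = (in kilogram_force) 301.7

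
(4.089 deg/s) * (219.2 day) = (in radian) 1.352e+06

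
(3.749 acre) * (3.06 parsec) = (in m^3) 1.433e+21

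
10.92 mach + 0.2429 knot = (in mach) 10.92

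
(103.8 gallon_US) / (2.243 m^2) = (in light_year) 1.852e-17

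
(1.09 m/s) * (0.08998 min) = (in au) 3.934e-11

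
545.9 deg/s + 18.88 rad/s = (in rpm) 271.3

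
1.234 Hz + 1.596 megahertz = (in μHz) 1.596e+12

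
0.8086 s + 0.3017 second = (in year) 3.521e-08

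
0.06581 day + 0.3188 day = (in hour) 9.231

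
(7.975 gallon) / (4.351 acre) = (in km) 1.714e-09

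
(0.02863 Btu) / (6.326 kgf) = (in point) 1380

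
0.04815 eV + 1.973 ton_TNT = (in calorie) 1.973e+09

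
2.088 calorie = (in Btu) 0.00828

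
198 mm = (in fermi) 1.98e+14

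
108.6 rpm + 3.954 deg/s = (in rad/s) 11.44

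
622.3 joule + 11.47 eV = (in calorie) 148.7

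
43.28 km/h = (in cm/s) 1202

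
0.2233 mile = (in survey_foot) 1179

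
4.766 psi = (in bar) 0.3286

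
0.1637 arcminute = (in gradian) 0.003031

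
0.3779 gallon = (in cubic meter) 0.001431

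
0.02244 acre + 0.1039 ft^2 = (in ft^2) 977.6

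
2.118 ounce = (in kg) 0.06004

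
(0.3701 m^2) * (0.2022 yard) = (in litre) 68.43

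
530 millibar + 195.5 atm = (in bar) 198.6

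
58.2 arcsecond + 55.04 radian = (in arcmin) 1.892e+05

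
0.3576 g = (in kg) 0.0003576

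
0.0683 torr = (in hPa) 0.09106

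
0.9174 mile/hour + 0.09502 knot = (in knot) 0.8922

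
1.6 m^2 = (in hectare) 0.00016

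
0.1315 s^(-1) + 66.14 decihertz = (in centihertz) 674.6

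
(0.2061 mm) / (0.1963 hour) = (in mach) 8.565e-10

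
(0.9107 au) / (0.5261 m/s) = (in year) 8212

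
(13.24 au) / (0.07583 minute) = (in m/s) 4.353e+11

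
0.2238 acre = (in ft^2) 9749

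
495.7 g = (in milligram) 4.957e+05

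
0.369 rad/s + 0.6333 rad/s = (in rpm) 9.571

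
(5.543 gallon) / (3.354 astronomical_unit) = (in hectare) 4.182e-18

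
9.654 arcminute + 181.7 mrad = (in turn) 0.02937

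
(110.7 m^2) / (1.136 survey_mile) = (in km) 6.055e-05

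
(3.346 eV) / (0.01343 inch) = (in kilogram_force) 1.603e-16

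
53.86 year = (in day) 1.966e+04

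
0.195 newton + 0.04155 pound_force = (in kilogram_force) 0.03873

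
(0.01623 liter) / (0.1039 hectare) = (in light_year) 1.651e-24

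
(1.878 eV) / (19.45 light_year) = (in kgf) 1.667e-37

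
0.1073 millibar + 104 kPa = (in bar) 1.04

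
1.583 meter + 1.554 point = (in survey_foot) 5.195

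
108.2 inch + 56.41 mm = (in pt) 7950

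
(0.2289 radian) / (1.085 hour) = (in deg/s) 0.003358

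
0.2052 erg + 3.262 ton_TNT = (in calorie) 3.262e+09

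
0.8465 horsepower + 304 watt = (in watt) 935.2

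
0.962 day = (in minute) 1385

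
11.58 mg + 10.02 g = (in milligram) 1.003e+04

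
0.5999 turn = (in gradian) 240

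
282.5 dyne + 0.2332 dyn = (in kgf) 0.0002883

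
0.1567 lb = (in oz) 2.507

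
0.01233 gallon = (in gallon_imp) 0.01027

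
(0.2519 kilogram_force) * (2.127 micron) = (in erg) 52.54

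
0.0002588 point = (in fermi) 9.13e+07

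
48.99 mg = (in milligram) 48.99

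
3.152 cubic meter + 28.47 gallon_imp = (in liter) 3281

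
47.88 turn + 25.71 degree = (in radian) 301.3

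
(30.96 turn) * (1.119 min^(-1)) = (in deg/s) 207.9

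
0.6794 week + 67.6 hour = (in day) 7.572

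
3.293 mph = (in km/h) 5.3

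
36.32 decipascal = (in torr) 0.02724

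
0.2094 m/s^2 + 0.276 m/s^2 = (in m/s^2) 0.4854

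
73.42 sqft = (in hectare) 0.0006821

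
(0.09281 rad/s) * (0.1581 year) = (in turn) 7.365e+04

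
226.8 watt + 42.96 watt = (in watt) 269.8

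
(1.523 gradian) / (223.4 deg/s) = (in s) 0.006136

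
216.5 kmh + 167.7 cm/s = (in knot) 120.2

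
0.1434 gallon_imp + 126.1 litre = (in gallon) 33.48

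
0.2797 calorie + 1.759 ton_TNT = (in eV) 4.594e+28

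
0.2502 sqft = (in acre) 5.744e-06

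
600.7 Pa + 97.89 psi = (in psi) 97.98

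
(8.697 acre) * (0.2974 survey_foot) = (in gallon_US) 8.428e+05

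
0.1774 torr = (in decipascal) 236.5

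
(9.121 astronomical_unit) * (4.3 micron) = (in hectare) 586.7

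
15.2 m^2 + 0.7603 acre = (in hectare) 0.3092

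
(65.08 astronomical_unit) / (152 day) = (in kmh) 2.669e+06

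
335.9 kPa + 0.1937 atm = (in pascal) 3.555e+05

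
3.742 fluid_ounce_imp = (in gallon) 0.02809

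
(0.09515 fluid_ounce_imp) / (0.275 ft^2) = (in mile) 6.575e-08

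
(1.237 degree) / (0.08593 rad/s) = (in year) 7.967e-09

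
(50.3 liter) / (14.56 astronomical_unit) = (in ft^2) 2.486e-13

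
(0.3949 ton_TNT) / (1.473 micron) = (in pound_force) 2.522e+14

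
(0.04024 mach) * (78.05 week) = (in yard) 7.073e+08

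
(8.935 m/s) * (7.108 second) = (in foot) 208.4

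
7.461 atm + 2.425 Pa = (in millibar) 7560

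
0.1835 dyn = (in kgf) 1.871e-07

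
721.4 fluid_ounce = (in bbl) 0.1342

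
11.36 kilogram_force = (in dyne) 1.114e+07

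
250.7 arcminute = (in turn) 0.01161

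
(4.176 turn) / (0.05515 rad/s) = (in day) 0.005507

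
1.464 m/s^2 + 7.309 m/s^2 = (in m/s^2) 8.773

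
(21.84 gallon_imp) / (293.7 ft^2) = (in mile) 2.261e-06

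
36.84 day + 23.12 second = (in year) 0.1009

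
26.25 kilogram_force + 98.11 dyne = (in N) 257.4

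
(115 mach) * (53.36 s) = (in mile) 1298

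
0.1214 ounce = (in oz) 0.1214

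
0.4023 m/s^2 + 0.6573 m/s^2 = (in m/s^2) 1.06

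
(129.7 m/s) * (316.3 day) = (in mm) 3.544e+12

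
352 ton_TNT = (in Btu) 1.396e+09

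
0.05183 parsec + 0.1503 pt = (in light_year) 0.169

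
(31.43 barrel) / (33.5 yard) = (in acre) 4.031e-05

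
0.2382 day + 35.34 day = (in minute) 5.123e+04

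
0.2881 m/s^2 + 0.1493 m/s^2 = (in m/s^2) 0.4374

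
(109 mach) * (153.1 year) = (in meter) 1.792e+14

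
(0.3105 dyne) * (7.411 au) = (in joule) 3.442e+06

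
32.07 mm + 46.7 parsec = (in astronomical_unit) 9.633e+06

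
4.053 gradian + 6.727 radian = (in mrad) 6791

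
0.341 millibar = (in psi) 0.004946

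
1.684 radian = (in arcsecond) 3.473e+05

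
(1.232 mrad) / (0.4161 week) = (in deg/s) 2.805e-07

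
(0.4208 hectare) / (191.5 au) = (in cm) 1.469e-08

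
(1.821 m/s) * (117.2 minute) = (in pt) 3.63e+07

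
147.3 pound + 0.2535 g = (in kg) 66.81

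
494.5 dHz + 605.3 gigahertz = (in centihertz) 6.053e+13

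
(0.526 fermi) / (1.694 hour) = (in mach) 2.533e-22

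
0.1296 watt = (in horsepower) 0.0001738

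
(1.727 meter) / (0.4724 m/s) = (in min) 0.06093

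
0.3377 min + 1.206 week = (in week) 1.206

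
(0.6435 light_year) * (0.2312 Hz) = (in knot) 2.736e+15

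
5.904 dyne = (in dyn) 5.904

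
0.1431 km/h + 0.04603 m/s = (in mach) 0.0002519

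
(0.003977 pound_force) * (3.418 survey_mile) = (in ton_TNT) 2.326e-08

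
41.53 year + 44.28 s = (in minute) 2.183e+07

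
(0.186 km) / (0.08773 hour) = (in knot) 1.145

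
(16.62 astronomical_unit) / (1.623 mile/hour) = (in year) 1.087e+05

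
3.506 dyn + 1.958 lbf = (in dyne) 8.71e+05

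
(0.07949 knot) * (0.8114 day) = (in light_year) 3.03e-13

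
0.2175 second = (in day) 2.517e-06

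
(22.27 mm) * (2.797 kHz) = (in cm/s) 6229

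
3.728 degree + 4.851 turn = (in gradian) 1945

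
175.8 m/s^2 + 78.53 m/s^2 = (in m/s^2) 254.3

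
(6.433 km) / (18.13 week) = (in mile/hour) 0.001312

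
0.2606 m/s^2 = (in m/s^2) 0.2606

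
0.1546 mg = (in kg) 1.546e-07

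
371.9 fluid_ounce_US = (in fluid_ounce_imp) 387.1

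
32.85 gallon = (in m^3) 0.1244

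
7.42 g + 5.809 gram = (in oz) 0.4666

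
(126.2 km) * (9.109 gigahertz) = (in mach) 3.376e+12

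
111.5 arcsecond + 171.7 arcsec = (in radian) 0.001373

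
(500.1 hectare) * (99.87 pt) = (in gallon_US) 4.655e+07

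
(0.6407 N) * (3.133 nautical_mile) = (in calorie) 888.5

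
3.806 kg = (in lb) 8.391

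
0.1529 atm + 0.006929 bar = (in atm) 0.1597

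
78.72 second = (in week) 0.0001302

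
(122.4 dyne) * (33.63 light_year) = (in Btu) 3.691e+11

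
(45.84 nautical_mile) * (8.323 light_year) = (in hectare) 6.685e+17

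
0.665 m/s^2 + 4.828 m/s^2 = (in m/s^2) 5.493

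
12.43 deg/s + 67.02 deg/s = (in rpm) 13.24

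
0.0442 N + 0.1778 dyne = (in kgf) 0.004507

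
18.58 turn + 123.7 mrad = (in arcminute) 4.018e+05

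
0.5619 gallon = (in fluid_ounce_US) 71.92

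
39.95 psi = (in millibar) 2754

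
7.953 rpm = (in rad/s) 0.8328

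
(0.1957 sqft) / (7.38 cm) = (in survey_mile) 0.0001531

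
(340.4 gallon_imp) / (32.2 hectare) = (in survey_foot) 1.577e-05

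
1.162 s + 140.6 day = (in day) 140.6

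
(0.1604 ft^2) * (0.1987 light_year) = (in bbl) 1.762e+14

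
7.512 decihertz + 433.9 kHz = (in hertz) 4.339e+05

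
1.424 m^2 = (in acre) 0.0003519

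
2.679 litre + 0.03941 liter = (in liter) 2.718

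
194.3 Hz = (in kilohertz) 0.1943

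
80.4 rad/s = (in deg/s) 4607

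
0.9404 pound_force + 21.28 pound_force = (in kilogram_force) 10.08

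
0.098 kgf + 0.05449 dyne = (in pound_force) 0.2161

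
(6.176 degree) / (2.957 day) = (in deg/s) 2.417e-05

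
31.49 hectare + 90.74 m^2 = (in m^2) 3.15e+05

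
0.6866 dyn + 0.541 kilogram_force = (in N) 5.305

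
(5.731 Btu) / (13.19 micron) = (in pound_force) 1.031e+08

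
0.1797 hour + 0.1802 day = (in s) 1.622e+04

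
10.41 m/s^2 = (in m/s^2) 10.41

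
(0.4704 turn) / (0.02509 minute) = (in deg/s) 112.5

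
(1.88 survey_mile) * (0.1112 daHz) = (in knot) 6540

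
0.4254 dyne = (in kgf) 4.338e-07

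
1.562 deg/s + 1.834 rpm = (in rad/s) 0.2193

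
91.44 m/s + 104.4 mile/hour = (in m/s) 138.1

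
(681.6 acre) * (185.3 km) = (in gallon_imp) 1.124e+14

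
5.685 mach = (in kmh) 6969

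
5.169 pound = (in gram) 2345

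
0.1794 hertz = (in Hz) 0.1794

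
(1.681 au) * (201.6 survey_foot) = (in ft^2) 1.663e+14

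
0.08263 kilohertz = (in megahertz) 8.263e-05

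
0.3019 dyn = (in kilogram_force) 3.079e-07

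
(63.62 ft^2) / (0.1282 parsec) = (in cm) 1.494e-13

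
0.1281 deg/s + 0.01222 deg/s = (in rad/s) 0.002449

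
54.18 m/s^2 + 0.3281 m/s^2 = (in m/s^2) 54.51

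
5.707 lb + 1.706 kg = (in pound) 9.468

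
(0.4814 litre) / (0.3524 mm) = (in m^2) 1.366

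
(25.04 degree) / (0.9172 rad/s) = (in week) 7.878e-07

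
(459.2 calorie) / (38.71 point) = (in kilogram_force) 1.435e+04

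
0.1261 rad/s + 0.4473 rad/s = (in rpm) 5.476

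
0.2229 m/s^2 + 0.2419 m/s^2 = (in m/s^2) 0.4648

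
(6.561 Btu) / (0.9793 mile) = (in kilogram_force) 0.4479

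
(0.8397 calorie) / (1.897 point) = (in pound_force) 1180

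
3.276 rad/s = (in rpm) 31.28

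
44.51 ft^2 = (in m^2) 4.135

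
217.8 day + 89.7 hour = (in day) 221.5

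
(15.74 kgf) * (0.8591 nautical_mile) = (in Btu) 232.8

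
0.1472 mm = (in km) 1.472e-07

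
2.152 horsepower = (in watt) 1605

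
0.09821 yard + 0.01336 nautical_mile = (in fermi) 2.483e+16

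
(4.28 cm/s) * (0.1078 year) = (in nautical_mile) 78.56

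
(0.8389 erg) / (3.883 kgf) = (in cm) 2.203e-07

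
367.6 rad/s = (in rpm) 3510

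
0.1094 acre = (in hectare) 0.04427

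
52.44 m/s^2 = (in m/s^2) 52.44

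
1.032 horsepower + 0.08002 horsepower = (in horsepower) 1.112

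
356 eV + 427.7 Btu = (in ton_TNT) 0.0001079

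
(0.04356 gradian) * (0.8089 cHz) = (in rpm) 5.285e-05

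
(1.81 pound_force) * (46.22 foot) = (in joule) 113.4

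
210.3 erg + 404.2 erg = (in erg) 614.5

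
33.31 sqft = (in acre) 0.0007647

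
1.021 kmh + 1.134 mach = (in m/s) 386.4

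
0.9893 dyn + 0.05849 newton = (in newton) 0.0585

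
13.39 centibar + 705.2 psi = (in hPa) 4.876e+04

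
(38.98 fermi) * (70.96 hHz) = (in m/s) 2.766e-10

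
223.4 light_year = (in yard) 2.311e+18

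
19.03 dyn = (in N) 0.0001903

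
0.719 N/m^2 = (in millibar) 0.00719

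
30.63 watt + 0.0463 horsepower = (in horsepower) 0.08738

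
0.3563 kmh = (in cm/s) 9.897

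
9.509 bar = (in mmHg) 7132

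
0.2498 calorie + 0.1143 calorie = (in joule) 1.523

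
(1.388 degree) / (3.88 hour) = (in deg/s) 9.937e-05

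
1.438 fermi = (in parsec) 4.66e-32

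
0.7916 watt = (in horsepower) 0.001062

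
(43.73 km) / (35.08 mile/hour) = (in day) 0.03227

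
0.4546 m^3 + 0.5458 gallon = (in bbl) 2.872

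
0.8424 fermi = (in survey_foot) 2.764e-15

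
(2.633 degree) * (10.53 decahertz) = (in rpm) 46.21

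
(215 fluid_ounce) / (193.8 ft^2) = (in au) 2.361e-15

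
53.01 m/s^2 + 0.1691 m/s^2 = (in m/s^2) 53.18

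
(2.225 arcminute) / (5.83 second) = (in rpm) 0.00106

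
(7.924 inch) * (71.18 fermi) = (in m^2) 1.433e-14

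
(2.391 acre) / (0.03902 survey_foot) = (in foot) 2.669e+06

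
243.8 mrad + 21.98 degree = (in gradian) 39.94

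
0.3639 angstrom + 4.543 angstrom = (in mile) 3.049e-13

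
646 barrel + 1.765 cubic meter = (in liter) 1.045e+05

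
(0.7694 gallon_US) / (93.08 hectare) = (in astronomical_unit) 2.092e-20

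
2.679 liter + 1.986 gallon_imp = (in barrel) 0.07364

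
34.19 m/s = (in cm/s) 3419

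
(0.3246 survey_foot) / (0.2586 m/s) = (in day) 4.428e-06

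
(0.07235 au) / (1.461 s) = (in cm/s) 7.408e+11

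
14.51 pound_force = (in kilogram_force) 6.582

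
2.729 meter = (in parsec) 8.844e-17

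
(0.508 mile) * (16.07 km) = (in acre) 3246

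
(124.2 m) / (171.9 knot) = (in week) 2.322e-06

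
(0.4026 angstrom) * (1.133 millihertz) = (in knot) 8.867e-14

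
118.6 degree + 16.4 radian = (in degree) 1058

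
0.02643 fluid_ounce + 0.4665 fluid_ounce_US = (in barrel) 9.169e-05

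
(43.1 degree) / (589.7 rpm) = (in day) 1.41e-07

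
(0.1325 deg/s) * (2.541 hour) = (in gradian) 1347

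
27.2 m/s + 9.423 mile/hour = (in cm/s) 3141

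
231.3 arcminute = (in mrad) 67.28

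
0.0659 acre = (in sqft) 2871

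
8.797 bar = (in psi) 127.6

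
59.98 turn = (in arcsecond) 7.773e+07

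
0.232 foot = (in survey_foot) 0.232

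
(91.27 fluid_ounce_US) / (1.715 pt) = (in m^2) 4.461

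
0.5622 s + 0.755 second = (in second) 1.317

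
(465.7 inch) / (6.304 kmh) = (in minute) 0.1126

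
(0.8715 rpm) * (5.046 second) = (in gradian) 29.32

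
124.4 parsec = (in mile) 2.385e+15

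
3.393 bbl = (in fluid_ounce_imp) 1.899e+04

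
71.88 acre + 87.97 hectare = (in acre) 289.3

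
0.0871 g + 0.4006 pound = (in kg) 0.1818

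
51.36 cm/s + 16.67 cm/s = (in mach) 0.001998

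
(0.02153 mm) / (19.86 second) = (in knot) 2.107e-06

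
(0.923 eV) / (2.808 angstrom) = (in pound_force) 1.184e-10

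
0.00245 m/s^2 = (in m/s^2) 0.00245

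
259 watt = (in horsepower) 0.3473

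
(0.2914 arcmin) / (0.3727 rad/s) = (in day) 2.632e-09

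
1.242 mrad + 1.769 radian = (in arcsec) 3.651e+05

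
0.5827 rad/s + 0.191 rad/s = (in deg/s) 44.33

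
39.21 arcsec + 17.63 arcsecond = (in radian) 0.0002756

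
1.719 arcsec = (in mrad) 0.008334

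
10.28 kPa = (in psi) 1.491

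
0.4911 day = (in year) 0.001345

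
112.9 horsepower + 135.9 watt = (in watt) 8.433e+04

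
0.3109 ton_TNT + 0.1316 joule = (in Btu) 1.233e+06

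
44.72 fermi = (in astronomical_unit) 2.989e-25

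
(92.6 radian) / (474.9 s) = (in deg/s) 11.17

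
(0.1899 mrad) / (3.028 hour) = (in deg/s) 9.981e-07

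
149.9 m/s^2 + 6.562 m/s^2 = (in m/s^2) 156.5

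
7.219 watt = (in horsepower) 0.009681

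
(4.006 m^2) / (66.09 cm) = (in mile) 0.003766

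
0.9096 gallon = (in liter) 3.443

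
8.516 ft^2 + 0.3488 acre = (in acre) 0.349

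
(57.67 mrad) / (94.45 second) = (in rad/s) 0.0006106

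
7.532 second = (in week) 1.245e-05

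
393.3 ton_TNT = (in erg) 1.646e+19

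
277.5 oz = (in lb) 17.34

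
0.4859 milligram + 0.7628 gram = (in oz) 0.02692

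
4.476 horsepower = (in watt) 3338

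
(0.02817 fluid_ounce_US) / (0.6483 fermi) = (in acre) 3.175e+05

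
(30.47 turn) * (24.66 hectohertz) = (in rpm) 4.508e+06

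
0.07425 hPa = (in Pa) 7.425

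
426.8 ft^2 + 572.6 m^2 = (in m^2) 612.3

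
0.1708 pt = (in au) 4.028e-16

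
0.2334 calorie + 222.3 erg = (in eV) 6.095e+18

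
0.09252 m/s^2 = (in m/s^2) 0.09252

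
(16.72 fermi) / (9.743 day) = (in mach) 5.833e-23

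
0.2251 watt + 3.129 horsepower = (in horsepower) 3.129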